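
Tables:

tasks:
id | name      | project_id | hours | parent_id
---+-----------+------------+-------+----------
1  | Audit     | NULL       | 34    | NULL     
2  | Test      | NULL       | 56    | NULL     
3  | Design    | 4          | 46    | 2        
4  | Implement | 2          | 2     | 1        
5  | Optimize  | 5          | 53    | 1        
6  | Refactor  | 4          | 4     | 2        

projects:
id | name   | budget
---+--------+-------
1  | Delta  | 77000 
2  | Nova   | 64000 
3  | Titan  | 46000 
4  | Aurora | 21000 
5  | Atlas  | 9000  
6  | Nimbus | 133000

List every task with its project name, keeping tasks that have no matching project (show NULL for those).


LEFT JOIN keeps every row from tasks (the left table); where project_id has no match in projects, the project columns become NULL. Walk through each task:
  - task 1 (Audit): project_id=NULL, no match -> kept with NULL
  - task 2 (Test): project_id=NULL, no match -> kept with NULL
  - task 3 (Design): project_id=4 -> matches Aurora
  - task 4 (Implement): project_id=2 -> matches Nova
  - task 5 (Optimize): project_id=5 -> matches Atlas
  - task 6 (Refactor): project_id=4 -> matches Aurora
All 6 rows appear; 2 have NULL project.

SQL:
SELECT a.name, b.name AS project
FROM tasks a
LEFT JOIN projects b ON a.project_id = b.id

Result:
name      | project
----------+--------
Audit     | NULL   
Test      | NULL   
Design    | Aurora 
Implement | Nova   
Optimize  | Atlas  
Refactor  | Aurora 


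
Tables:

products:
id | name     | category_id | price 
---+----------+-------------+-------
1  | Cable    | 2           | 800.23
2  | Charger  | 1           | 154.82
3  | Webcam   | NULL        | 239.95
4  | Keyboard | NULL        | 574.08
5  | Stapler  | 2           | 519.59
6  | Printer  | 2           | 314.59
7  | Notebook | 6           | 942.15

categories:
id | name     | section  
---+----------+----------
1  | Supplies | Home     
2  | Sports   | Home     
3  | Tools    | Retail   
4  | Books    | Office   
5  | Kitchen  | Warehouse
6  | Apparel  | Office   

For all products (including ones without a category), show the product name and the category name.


LEFT JOIN keeps every row from products (the left table); where category_id has no match in categories, the category columns become NULL. Walk through each product:
  - product 1 (Cable): category_id=2 -> matches Sports
  - product 2 (Charger): category_id=1 -> matches Supplies
  - product 3 (Webcam): category_id=NULL, no match -> kept with NULL
  - product 4 (Keyboard): category_id=NULL, no match -> kept with NULL
  - product 5 (Stapler): category_id=2 -> matches Sports
  - product 6 (Printer): category_id=2 -> matches Sports
  - product 7 (Notebook): category_id=6 -> matches Apparel
All 7 rows appear; 2 have NULL category.

SQL:
SELECT a.name, b.name AS category
FROM products a
LEFT JOIN categories b ON a.category_id = b.id

Result:
name     | category
---------+---------
Cable    | Sports  
Charger  | Supplies
Webcam   | NULL    
Keyboard | NULL    
Stapler  | Sports  
Printer  | Sports  
Notebook | Apparel 


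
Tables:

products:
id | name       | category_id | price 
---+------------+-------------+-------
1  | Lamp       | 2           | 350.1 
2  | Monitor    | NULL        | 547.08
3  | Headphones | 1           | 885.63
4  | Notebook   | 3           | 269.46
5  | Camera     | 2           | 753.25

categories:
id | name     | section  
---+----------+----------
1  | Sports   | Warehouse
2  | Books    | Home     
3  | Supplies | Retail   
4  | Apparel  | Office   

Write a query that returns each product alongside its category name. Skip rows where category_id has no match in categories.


INNER JOIN keeps only products rows whose category_id matches an id in categories. Walk through each product:
  - product 1 (Lamp): category_id=2 -> matches Books
  - product 2 (Monitor): category_id=NULL, no match -> dropped
  - product 3 (Headphones): category_id=1 -> matches Sports
  - product 4 (Notebook): category_id=3 -> matches Supplies
  - product 5 (Camera): category_id=2 -> matches Books
So 1 of 5 rows is dropped.

SQL:
SELECT a.name, b.name AS category
FROM products a
INNER JOIN categories b ON a.category_id = b.id

Result:
name       | category
-----------+---------
Lamp       | Books   
Headphones | Sports  
Notebook   | Supplies
Camera     | Books   


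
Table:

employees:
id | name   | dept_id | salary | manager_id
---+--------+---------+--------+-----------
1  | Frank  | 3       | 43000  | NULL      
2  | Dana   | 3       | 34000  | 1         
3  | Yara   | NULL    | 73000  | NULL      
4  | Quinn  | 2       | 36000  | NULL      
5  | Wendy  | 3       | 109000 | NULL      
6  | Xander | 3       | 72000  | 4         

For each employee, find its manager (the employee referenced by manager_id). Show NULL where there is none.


This is a self-join: employees is joined to a second copy of itself, matching each row's manager_id to another row's id. Use LEFT JOIN so rows with manager_id=NULL are kept.
  - employee 1 (Frank): manager_id=NULL -> NULL
  - employee 2 (Dana): manager_id=1 -> Frank
  - employee 3 (Yara): manager_id=NULL -> NULL
  - employee 4 (Quinn): manager_id=NULL -> NULL
  - employee 5 (Wendy): manager_id=NULL -> NULL
  - employee 6 (Xander): manager_id=4 -> Quinn

SQL:
SELECT a.name AS item, b.name AS manager
FROM employees a
LEFT JOIN employees b ON a.manager_id = b.id

Result:
item   | manager
-------+--------
Frank  | NULL   
Dana   | Frank  
Yara   | NULL   
Quinn  | NULL   
Wendy  | NULL   
Xander | Quinn  


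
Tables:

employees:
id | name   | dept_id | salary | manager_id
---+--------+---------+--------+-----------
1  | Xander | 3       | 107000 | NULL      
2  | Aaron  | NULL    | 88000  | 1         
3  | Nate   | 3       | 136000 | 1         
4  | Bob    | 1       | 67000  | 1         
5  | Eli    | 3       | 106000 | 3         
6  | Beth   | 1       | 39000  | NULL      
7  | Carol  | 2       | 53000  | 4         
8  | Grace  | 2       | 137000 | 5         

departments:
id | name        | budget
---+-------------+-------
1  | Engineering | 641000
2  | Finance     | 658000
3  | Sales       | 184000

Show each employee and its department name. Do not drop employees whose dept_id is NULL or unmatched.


LEFT JOIN keeps every row from employees (the left table); where dept_id has no match in departments, the department columns become NULL. Walk through each employee:
  - employee 1 (Xander): dept_id=3 -> matches Sales
  - employee 2 (Aaron): dept_id=NULL, no match -> kept with NULL
  - employee 3 (Nate): dept_id=3 -> matches Sales
  - employee 4 (Bob): dept_id=1 -> matches Engineering
  - employee 5 (Eli): dept_id=3 -> matches Sales
  - employee 6 (Beth): dept_id=1 -> matches Engineering
  - employee 7 (Carol): dept_id=2 -> matches Finance
  - employee 8 (Grace): dept_id=2 -> matches Finance
All 8 rows appear; 1 has NULL department.

SQL:
SELECT a.name, b.name AS department
FROM employees a
LEFT JOIN departments b ON a.dept_id = b.id

Result:
name   | department 
-------+------------
Xander | Sales      
Aaron  | NULL       
Nate   | Sales      
Bob    | Engineering
Eli    | Sales      
Beth   | Engineering
Carol  | Finance    
Grace  | Finance    


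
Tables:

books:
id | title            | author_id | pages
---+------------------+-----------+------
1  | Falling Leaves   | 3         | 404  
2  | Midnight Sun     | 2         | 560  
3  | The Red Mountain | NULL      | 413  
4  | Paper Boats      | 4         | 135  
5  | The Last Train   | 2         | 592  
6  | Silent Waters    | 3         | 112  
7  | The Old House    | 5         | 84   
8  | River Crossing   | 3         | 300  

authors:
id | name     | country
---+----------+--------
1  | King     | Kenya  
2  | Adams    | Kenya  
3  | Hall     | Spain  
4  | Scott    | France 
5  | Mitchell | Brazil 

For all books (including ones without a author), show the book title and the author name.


LEFT JOIN keeps every row from books (the left table); where author_id has no match in authors, the author columns become NULL. Walk through each book:
  - book 1 (Falling Leaves): author_id=3 -> matches Hall
  - book 2 (Midnight Sun): author_id=2 -> matches Adams
  - book 3 (The Red Mountain): author_id=NULL, no match -> kept with NULL
  - book 4 (Paper Boats): author_id=4 -> matches Scott
  - book 5 (The Last Train): author_id=2 -> matches Adams
  - book 6 (Silent Waters): author_id=3 -> matches Hall
  - book 7 (The Old House): author_id=5 -> matches Mitchell
  - book 8 (River Crossing): author_id=3 -> matches Hall
All 8 rows appear; 1 has NULL author.

SQL:
SELECT a.title, b.name AS author
FROM books a
LEFT JOIN authors b ON a.author_id = b.id

Result:
title            | author  
-----------------+---------
Falling Leaves   | Hall    
Midnight Sun     | Adams   
The Red Mountain | NULL    
Paper Boats      | Scott   
The Last Train   | Adams   
Silent Waters    | Hall    
The Old House    | Mitchell
River Crossing   | Hall    


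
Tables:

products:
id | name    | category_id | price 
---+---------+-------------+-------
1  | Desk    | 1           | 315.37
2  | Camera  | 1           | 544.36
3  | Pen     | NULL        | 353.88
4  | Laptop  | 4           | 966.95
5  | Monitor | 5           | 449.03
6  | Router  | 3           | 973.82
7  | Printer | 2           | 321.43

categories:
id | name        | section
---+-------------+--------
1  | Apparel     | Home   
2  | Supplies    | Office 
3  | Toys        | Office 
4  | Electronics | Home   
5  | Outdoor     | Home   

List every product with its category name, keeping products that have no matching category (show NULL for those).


LEFT JOIN keeps every row from products (the left table); where category_id has no match in categories, the category columns become NULL. Walk through each product:
  - product 1 (Desk): category_id=1 -> matches Apparel
  - product 2 (Camera): category_id=1 -> matches Apparel
  - product 3 (Pen): category_id=NULL, no match -> kept with NULL
  - product 4 (Laptop): category_id=4 -> matches Electronics
  - product 5 (Monitor): category_id=5 -> matches Outdoor
  - product 6 (Router): category_id=3 -> matches Toys
  - product 7 (Printer): category_id=2 -> matches Supplies
All 7 rows appear; 1 has NULL category.

SQL:
SELECT a.name, b.name AS category
FROM products a
LEFT JOIN categories b ON a.category_id = b.id

Result:
name    | category   
--------+------------
Desk    | Apparel    
Camera  | Apparel    
Pen     | NULL       
Laptop  | Electronics
Monitor | Outdoor    
Router  | Toys       
Printer | Supplies   


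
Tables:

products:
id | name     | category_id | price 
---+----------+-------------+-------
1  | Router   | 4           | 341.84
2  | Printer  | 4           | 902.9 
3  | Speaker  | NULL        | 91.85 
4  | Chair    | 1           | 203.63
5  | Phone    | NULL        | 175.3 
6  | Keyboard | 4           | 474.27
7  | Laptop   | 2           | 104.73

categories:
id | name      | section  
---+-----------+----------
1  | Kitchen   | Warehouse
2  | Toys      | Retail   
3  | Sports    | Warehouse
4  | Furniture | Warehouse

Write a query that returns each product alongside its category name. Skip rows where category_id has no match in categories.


INNER JOIN keeps only products rows whose category_id matches an id in categories. Walk through each product:
  - product 1 (Router): category_id=4 -> matches Furniture
  - product 2 (Printer): category_id=4 -> matches Furniture
  - product 3 (Speaker): category_id=NULL, no match -> dropped
  - product 4 (Chair): category_id=1 -> matches Kitchen
  - product 5 (Phone): category_id=NULL, no match -> dropped
  - product 6 (Keyboard): category_id=4 -> matches Furniture
  - product 7 (Laptop): category_id=2 -> matches Toys
So 2 of 7 rows are dropped.

SQL:
SELECT a.name, b.name AS category
FROM products a
INNER JOIN categories b ON a.category_id = b.id

Result:
name     | category 
---------+----------
Router   | Furniture
Printer  | Furniture
Chair    | Kitchen  
Keyboard | Furniture
Laptop   | Toys     


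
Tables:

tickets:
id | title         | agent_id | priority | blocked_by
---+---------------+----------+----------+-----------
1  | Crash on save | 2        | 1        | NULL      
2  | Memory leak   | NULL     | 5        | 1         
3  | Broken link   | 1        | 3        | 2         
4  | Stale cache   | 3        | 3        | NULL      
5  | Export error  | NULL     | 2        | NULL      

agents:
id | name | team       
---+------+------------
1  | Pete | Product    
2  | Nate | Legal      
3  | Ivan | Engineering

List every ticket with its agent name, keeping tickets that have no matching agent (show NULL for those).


LEFT JOIN keeps every row from tickets (the left table); where agent_id has no match in agents, the agent columns become NULL. Walk through each ticket:
  - ticket 1 (Crash on save): agent_id=2 -> matches Nate
  - ticket 2 (Memory leak): agent_id=NULL, no match -> kept with NULL
  - ticket 3 (Broken link): agent_id=1 -> matches Pete
  - ticket 4 (Stale cache): agent_id=3 -> matches Ivan
  - ticket 5 (Export error): agent_id=NULL, no match -> kept with NULL
All 5 rows appear; 2 have NULL agent.

SQL:
SELECT a.title, b.name AS agent
FROM tickets a
LEFT JOIN agents b ON a.agent_id = b.id

Result:
title         | agent
--------------+------
Crash on save | Nate 
Memory leak   | NULL 
Broken link   | Pete 
Stale cache   | Ivan 
Export error  | NULL 


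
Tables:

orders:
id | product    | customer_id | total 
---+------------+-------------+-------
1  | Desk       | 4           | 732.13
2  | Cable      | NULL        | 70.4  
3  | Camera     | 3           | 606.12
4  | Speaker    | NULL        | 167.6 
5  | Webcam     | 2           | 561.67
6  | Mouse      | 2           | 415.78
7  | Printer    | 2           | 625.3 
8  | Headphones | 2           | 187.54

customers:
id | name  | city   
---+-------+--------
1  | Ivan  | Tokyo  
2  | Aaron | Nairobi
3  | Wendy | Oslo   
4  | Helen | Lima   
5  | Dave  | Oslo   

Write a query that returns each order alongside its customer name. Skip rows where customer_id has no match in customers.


INNER JOIN keeps only orders rows whose customer_id matches an id in customers. Walk through each order:
  - order 1 (Desk): customer_id=4 -> matches Helen
  - order 2 (Cable): customer_id=NULL, no match -> dropped
  - order 3 (Camera): customer_id=3 -> matches Wendy
  - order 4 (Speaker): customer_id=NULL, no match -> dropped
  - order 5 (Webcam): customer_id=2 -> matches Aaron
  - order 6 (Mouse): customer_id=2 -> matches Aaron
  - order 7 (Printer): customer_id=2 -> matches Aaron
  - order 8 (Headphones): customer_id=2 -> matches Aaron
So 2 of 8 rows are dropped.

SQL:
SELECT a.product, b.name AS customer
FROM orders a
INNER JOIN customers b ON a.customer_id = b.id

Result:
product    | customer
-----------+---------
Desk       | Helen   
Camera     | Wendy   
Webcam     | Aaron   
Mouse      | Aaron   
Printer    | Aaron   
Headphones | Aaron   


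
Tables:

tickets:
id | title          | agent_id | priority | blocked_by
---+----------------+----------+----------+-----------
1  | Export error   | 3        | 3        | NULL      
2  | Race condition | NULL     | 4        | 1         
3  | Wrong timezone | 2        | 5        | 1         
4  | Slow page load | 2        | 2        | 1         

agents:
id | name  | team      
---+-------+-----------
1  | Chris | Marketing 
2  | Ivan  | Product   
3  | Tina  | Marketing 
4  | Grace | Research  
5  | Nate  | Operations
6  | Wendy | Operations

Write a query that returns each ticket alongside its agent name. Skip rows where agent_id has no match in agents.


INNER JOIN keeps only tickets rows whose agent_id matches an id in agents. Walk through each ticket:
  - ticket 1 (Export error): agent_id=3 -> matches Tina
  - ticket 2 (Race condition): agent_id=NULL, no match -> dropped
  - ticket 3 (Wrong timezone): agent_id=2 -> matches Ivan
  - ticket 4 (Slow page load): agent_id=2 -> matches Ivan
So 1 of 4 rows is dropped.

SQL:
SELECT a.title, b.name AS agent
FROM tickets a
INNER JOIN agents b ON a.agent_id = b.id

Result:
title          | agent
---------------+------
Export error   | Tina 
Wrong timezone | Ivan 
Slow page load | Ivan 


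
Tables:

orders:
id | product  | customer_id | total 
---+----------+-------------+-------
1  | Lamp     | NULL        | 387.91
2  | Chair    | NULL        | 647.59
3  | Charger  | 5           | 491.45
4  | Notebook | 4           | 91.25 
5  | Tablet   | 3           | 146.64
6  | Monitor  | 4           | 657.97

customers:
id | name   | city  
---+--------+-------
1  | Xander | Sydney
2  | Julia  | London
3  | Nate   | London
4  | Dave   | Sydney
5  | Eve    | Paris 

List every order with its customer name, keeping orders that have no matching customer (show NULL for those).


LEFT JOIN keeps every row from orders (the left table); where customer_id has no match in customers, the customer columns become NULL. Walk through each order:
  - order 1 (Lamp): customer_id=NULL, no match -> kept with NULL
  - order 2 (Chair): customer_id=NULL, no match -> kept with NULL
  - order 3 (Charger): customer_id=5 -> matches Eve
  - order 4 (Notebook): customer_id=4 -> matches Dave
  - order 5 (Tablet): customer_id=3 -> matches Nate
  - order 6 (Monitor): customer_id=4 -> matches Dave
All 6 rows appear; 2 have NULL customer.

SQL:
SELECT a.product, b.name AS customer
FROM orders a
LEFT JOIN customers b ON a.customer_id = b.id

Result:
product  | customer
---------+---------
Lamp     | NULL    
Chair    | NULL    
Charger  | Eve     
Notebook | Dave    
Tablet   | Nate    
Monitor  | Dave    


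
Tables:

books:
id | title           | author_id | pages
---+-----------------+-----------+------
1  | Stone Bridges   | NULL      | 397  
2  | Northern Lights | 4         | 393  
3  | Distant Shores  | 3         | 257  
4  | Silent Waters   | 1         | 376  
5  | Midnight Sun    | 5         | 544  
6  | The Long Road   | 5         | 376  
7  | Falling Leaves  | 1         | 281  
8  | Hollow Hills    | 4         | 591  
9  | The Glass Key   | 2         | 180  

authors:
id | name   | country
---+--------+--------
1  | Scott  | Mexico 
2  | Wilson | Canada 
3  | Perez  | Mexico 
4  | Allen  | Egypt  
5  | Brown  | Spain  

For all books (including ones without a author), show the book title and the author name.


LEFT JOIN keeps every row from books (the left table); where author_id has no match in authors, the author columns become NULL. Walk through each book:
  - book 1 (Stone Bridges): author_id=NULL, no match -> kept with NULL
  - book 2 (Northern Lights): author_id=4 -> matches Allen
  - book 3 (Distant Shores): author_id=3 -> matches Perez
  - book 4 (Silent Waters): author_id=1 -> matches Scott
  - book 5 (Midnight Sun): author_id=5 -> matches Brown
  - book 6 (The Long Road): author_id=5 -> matches Brown
  - book 7 (Falling Leaves): author_id=1 -> matches Scott
  - book 8 (Hollow Hills): author_id=4 -> matches Allen
  - book 9 (The Glass Key): author_id=2 -> matches Wilson
All 9 rows appear; 1 has NULL author.

SQL:
SELECT a.title, b.name AS author
FROM books a
LEFT JOIN authors b ON a.author_id = b.id

Result:
title           | author
----------------+-------
Stone Bridges   | NULL  
Northern Lights | Allen 
Distant Shores  | Perez 
Silent Waters   | Scott 
Midnight Sun    | Brown 
The Long Road   | Brown 
Falling Leaves  | Scott 
Hollow Hills    | Allen 
The Glass Key   | Wilson


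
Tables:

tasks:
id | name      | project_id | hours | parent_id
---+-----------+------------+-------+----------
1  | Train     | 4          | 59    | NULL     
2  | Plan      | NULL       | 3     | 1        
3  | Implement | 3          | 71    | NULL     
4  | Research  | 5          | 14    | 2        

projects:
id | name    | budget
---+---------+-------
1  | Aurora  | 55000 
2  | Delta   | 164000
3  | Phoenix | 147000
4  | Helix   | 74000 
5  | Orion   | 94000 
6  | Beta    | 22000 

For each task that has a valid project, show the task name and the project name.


INNER JOIN keeps only tasks rows whose project_id matches an id in projects. Walk through each task:
  - task 1 (Train): project_id=4 -> matches Helix
  - task 2 (Plan): project_id=NULL, no match -> dropped
  - task 3 (Implement): project_id=3 -> matches Phoenix
  - task 4 (Research): project_id=5 -> matches Orion
So 1 of 4 rows is dropped.

SQL:
SELECT a.name, b.name AS project
FROM tasks a
INNER JOIN projects b ON a.project_id = b.id

Result:
name      | project
----------+--------
Train     | Helix  
Implement | Phoenix
Research  | Orion  


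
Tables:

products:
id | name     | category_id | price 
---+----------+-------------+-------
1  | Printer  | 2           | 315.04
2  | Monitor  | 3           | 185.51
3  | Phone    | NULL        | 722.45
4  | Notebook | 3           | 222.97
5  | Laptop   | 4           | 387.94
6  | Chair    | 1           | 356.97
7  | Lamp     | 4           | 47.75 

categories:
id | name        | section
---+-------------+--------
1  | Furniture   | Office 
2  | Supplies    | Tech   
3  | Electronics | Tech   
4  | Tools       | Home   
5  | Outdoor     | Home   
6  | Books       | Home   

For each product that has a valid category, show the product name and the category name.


INNER JOIN keeps only products rows whose category_id matches an id in categories. Walk through each product:
  - product 1 (Printer): category_id=2 -> matches Supplies
  - product 2 (Monitor): category_id=3 -> matches Electronics
  - product 3 (Phone): category_id=NULL, no match -> dropped
  - product 4 (Notebook): category_id=3 -> matches Electronics
  - product 5 (Laptop): category_id=4 -> matches Tools
  - product 6 (Chair): category_id=1 -> matches Furniture
  - product 7 (Lamp): category_id=4 -> matches Tools
So 1 of 7 rows is dropped.

SQL:
SELECT a.name, b.name AS category
FROM products a
INNER JOIN categories b ON a.category_id = b.id

Result:
name     | category   
---------+------------
Printer  | Supplies   
Monitor  | Electronics
Notebook | Electronics
Laptop   | Tools      
Chair    | Furniture  
Lamp     | Tools      


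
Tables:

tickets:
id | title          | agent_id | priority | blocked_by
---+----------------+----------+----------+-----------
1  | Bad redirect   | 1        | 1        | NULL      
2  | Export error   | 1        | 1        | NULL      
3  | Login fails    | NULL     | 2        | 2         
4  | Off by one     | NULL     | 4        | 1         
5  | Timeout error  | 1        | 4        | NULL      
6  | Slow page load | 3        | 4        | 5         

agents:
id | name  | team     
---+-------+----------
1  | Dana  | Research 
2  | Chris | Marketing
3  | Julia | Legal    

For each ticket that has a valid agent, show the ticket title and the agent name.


INNER JOIN keeps only tickets rows whose agent_id matches an id in agents. Walk through each ticket:
  - ticket 1 (Bad redirect): agent_id=1 -> matches Dana
  - ticket 2 (Export error): agent_id=1 -> matches Dana
  - ticket 3 (Login fails): agent_id=NULL, no match -> dropped
  - ticket 4 (Off by one): agent_id=NULL, no match -> dropped
  - ticket 5 (Timeout error): agent_id=1 -> matches Dana
  - ticket 6 (Slow page load): agent_id=3 -> matches Julia
So 2 of 6 rows are dropped.

SQL:
SELECT a.title, b.name AS agent
FROM tickets a
INNER JOIN agents b ON a.agent_id = b.id

Result:
title          | agent
---------------+------
Bad redirect   | Dana 
Export error   | Dana 
Timeout error  | Dana 
Slow page load | Julia


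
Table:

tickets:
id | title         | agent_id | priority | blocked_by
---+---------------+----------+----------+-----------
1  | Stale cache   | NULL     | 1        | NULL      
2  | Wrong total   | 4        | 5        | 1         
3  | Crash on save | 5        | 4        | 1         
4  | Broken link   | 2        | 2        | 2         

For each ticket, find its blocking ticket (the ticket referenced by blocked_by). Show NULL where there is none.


This is a self-join: tickets is joined to a second copy of itself, matching each row's blocked_by to another row's id. Use LEFT JOIN so rows with blocked_by=NULL are kept.
  - ticket 1 (Stale cache): blocked_by=NULL -> NULL
  - ticket 2 (Wrong total): blocked_by=1 -> Stale cache
  - ticket 3 (Crash on save): blocked_by=1 -> Stale cache
  - ticket 4 (Broken link): blocked_by=2 -> Wrong total

SQL:
SELECT a.title AS item, b.title AS blocked_by
FROM tickets a
LEFT JOIN tickets b ON a.blocked_by = b.id

Result:
item          | blocked_by 
--------------+------------
Stale cache   | NULL       
Wrong total   | Stale cache
Crash on save | Stale cache
Broken link   | Wrong total


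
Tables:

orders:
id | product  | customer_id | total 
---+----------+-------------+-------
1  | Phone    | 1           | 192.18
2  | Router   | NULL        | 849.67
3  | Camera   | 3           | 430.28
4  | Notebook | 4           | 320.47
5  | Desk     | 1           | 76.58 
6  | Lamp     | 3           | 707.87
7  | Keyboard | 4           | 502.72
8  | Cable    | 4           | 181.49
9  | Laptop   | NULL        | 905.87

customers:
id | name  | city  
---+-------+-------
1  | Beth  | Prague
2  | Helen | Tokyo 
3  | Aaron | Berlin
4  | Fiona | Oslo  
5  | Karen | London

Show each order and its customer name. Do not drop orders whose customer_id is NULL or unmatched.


LEFT JOIN keeps every row from orders (the left table); where customer_id has no match in customers, the customer columns become NULL. Walk through each order:
  - order 1 (Phone): customer_id=1 -> matches Beth
  - order 2 (Router): customer_id=NULL, no match -> kept with NULL
  - order 3 (Camera): customer_id=3 -> matches Aaron
  - order 4 (Notebook): customer_id=4 -> matches Fiona
  - order 5 (Desk): customer_id=1 -> matches Beth
  - order 6 (Lamp): customer_id=3 -> matches Aaron
  - order 7 (Keyboard): customer_id=4 -> matches Fiona
  - order 8 (Cable): customer_id=4 -> matches Fiona
  - order 9 (Laptop): customer_id=NULL, no match -> kept with NULL
All 9 rows appear; 2 have NULL customer.

SQL:
SELECT a.product, b.name AS customer
FROM orders a
LEFT JOIN customers b ON a.customer_id = b.id

Result:
product  | customer
---------+---------
Phone    | Beth    
Router   | NULL    
Camera   | Aaron   
Notebook | Fiona   
Desk     | Beth    
Lamp     | Aaron   
Keyboard | Fiona   
Cable    | Fiona   
Laptop   | NULL    


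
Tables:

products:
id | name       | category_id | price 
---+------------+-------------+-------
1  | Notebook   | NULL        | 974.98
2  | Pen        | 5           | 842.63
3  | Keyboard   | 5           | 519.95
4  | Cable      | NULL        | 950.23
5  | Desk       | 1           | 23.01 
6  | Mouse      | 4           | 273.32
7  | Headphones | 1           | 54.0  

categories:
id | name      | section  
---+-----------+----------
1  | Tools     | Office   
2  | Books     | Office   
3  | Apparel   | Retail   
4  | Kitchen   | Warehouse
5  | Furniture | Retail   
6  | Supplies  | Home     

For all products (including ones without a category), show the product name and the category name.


LEFT JOIN keeps every row from products (the left table); where category_id has no match in categories, the category columns become NULL. Walk through each product:
  - product 1 (Notebook): category_id=NULL, no match -> kept with NULL
  - product 2 (Pen): category_id=5 -> matches Furniture
  - product 3 (Keyboard): category_id=5 -> matches Furniture
  - product 4 (Cable): category_id=NULL, no match -> kept with NULL
  - product 5 (Desk): category_id=1 -> matches Tools
  - product 6 (Mouse): category_id=4 -> matches Kitchen
  - product 7 (Headphones): category_id=1 -> matches Tools
All 7 rows appear; 2 have NULL category.

SQL:
SELECT a.name, b.name AS category
FROM products a
LEFT JOIN categories b ON a.category_id = b.id

Result:
name       | category 
-----------+----------
Notebook   | NULL     
Pen        | Furniture
Keyboard   | Furniture
Cable      | NULL     
Desk       | Tools    
Mouse      | Kitchen  
Headphones | Tools    


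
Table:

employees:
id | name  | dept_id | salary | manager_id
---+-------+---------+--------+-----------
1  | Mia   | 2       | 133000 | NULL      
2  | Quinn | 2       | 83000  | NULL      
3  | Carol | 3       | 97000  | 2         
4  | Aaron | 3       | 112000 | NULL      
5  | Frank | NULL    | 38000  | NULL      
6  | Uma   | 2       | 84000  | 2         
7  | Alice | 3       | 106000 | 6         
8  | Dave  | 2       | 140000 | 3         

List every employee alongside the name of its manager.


This is a self-join: employees is joined to a second copy of itself, matching each row's manager_id to another row's id. Use LEFT JOIN so rows with manager_id=NULL are kept.
  - employee 1 (Mia): manager_id=NULL -> NULL
  - employee 2 (Quinn): manager_id=NULL -> NULL
  - employee 3 (Carol): manager_id=2 -> Quinn
  - employee 4 (Aaron): manager_id=NULL -> NULL
  - employee 5 (Frank): manager_id=NULL -> NULL
  - employee 6 (Uma): manager_id=2 -> Quinn
  - employee 7 (Alice): manager_id=6 -> Uma
  - employee 8 (Dave): manager_id=3 -> Carol

SQL:
SELECT a.name AS item, b.name AS manager
FROM employees a
LEFT JOIN employees b ON a.manager_id = b.id

Result:
item  | manager
------+--------
Mia   | NULL   
Quinn | NULL   
Carol | Quinn  
Aaron | NULL   
Frank | NULL   
Uma   | Quinn  
Alice | Uma    
Dave  | Carol  


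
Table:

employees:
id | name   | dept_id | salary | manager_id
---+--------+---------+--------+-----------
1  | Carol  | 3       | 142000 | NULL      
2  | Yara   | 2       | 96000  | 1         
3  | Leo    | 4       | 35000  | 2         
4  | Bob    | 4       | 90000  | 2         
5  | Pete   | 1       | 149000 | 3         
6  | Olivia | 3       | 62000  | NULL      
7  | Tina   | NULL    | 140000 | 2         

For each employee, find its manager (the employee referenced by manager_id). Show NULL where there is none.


This is a self-join: employees is joined to a second copy of itself, matching each row's manager_id to another row's id. Use LEFT JOIN so rows with manager_id=NULL are kept.
  - employee 1 (Carol): manager_id=NULL -> NULL
  - employee 2 (Yara): manager_id=1 -> Carol
  - employee 3 (Leo): manager_id=2 -> Yara
  - employee 4 (Bob): manager_id=2 -> Yara
  - employee 5 (Pete): manager_id=3 -> Leo
  - employee 6 (Olivia): manager_id=NULL -> NULL
  - employee 7 (Tina): manager_id=2 -> Yara

SQL:
SELECT a.name AS item, b.name AS manager
FROM employees a
LEFT JOIN employees b ON a.manager_id = b.id

Result:
item   | manager
-------+--------
Carol  | NULL   
Yara   | Carol  
Leo    | Yara   
Bob    | Yara   
Pete   | Leo    
Olivia | NULL   
Tina   | Yara   


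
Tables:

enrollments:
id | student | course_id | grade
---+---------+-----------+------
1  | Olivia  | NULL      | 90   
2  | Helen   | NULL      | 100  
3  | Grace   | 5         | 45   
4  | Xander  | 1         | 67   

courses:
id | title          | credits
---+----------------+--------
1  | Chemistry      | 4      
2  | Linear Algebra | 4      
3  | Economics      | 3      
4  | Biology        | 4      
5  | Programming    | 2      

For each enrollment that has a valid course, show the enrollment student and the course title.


INNER JOIN keeps only enrollments rows whose course_id matches an id in courses. Walk through each enrollment:
  - enrollment 1 (Olivia): course_id=NULL, no match -> dropped
  - enrollment 2 (Helen): course_id=NULL, no match -> dropped
  - enrollment 3 (Grace): course_id=5 -> matches Programming
  - enrollment 4 (Xander): course_id=1 -> matches Chemistry
So 2 of 4 rows are dropped.

SQL:
SELECT a.student, b.title AS course
FROM enrollments a
INNER JOIN courses b ON a.course_id = b.id

Result:
student | course     
--------+------------
Grace   | Programming
Xander  | Chemistry  


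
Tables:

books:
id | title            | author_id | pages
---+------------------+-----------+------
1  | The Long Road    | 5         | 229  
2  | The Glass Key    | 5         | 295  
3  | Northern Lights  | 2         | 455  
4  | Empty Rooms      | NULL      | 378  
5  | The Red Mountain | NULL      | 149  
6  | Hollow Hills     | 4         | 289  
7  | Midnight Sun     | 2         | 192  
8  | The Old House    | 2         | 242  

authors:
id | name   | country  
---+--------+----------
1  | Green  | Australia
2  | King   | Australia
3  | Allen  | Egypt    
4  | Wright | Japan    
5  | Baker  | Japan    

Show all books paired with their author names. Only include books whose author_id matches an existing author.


INNER JOIN keeps only books rows whose author_id matches an id in authors. Walk through each book:
  - book 1 (The Long Road): author_id=5 -> matches Baker
  - book 2 (The Glass Key): author_id=5 -> matches Baker
  - book 3 (Northern Lights): author_id=2 -> matches King
  - book 4 (Empty Rooms): author_id=NULL, no match -> dropped
  - book 5 (The Red Mountain): author_id=NULL, no match -> dropped
  - book 6 (Hollow Hills): author_id=4 -> matches Wright
  - book 7 (Midnight Sun): author_id=2 -> matches King
  - book 8 (The Old House): author_id=2 -> matches King
So 2 of 8 rows are dropped.

SQL:
SELECT a.title, b.name AS author
FROM books a
INNER JOIN authors b ON a.author_id = b.id

Result:
title           | author
----------------+-------
The Long Road   | Baker 
The Glass Key   | Baker 
Northern Lights | King  
Hollow Hills    | Wright
Midnight Sun    | King  
The Old House   | King  


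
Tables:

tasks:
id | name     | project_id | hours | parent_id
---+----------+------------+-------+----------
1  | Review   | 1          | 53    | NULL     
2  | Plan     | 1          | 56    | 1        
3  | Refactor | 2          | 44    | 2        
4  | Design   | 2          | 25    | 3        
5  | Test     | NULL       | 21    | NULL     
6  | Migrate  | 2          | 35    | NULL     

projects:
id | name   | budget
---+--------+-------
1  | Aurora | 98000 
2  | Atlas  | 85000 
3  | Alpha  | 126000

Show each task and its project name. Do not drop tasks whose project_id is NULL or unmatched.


LEFT JOIN keeps every row from tasks (the left table); where project_id has no match in projects, the project columns become NULL. Walk through each task:
  - task 1 (Review): project_id=1 -> matches Aurora
  - task 2 (Plan): project_id=1 -> matches Aurora
  - task 3 (Refactor): project_id=2 -> matches Atlas
  - task 4 (Design): project_id=2 -> matches Atlas
  - task 5 (Test): project_id=NULL, no match -> kept with NULL
  - task 6 (Migrate): project_id=2 -> matches Atlas
All 6 rows appear; 1 has NULL project.

SQL:
SELECT a.name, b.name AS project
FROM tasks a
LEFT JOIN projects b ON a.project_id = b.id

Result:
name     | project
---------+--------
Review   | Aurora 
Plan     | Aurora 
Refactor | Atlas  
Design   | Atlas  
Test     | NULL   
Migrate  | Atlas  


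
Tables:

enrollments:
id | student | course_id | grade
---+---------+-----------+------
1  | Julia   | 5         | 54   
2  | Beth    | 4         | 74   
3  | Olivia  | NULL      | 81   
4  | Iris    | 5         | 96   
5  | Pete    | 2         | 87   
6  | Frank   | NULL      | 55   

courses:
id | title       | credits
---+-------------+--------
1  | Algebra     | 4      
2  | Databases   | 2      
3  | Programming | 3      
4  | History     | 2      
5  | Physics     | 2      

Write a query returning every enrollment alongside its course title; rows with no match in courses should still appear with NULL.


LEFT JOIN keeps every row from enrollments (the left table); where course_id has no match in courses, the course columns become NULL. Walk through each enrollment:
  - enrollment 1 (Julia): course_id=5 -> matches Physics
  - enrollment 2 (Beth): course_id=4 -> matches History
  - enrollment 3 (Olivia): course_id=NULL, no match -> kept with NULL
  - enrollment 4 (Iris): course_id=5 -> matches Physics
  - enrollment 5 (Pete): course_id=2 -> matches Databases
  - enrollment 6 (Frank): course_id=NULL, no match -> kept with NULL
All 6 rows appear; 2 have NULL course.

SQL:
SELECT a.student, b.title AS course
FROM enrollments a
LEFT JOIN courses b ON a.course_id = b.id

Result:
student | course   
--------+----------
Julia   | Physics  
Beth    | History  
Olivia  | NULL     
Iris    | Physics  
Pete    | Databases
Frank   | NULL     


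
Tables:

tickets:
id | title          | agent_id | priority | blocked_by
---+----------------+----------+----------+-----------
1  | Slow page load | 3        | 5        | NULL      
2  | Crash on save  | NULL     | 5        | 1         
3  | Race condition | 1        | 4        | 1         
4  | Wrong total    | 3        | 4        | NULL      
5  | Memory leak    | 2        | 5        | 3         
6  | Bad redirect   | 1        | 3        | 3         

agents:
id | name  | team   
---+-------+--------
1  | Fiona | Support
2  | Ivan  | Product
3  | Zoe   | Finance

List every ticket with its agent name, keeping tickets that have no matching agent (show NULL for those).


LEFT JOIN keeps every row from tickets (the left table); where agent_id has no match in agents, the agent columns become NULL. Walk through each ticket:
  - ticket 1 (Slow page load): agent_id=3 -> matches Zoe
  - ticket 2 (Crash on save): agent_id=NULL, no match -> kept with NULL
  - ticket 3 (Race condition): agent_id=1 -> matches Fiona
  - ticket 4 (Wrong total): agent_id=3 -> matches Zoe
  - ticket 5 (Memory leak): agent_id=2 -> matches Ivan
  - ticket 6 (Bad redirect): agent_id=1 -> matches Fiona
All 6 rows appear; 1 has NULL agent.

SQL:
SELECT a.title, b.name AS agent
FROM tickets a
LEFT JOIN agents b ON a.agent_id = b.id

Result:
title          | agent
---------------+------
Slow page load | Zoe  
Crash on save  | NULL 
Race condition | Fiona
Wrong total    | Zoe  
Memory leak    | Ivan 
Bad redirect   | Fiona


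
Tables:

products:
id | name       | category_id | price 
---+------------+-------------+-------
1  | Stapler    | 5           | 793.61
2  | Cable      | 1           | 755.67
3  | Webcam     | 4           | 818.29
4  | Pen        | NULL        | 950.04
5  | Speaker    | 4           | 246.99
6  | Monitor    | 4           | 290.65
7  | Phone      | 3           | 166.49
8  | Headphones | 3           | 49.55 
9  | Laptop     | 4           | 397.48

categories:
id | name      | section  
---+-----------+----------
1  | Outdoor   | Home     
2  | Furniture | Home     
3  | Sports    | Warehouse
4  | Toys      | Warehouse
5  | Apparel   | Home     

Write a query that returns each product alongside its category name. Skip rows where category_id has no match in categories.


INNER JOIN keeps only products rows whose category_id matches an id in categories. Walk through each product:
  - product 1 (Stapler): category_id=5 -> matches Apparel
  - product 2 (Cable): category_id=1 -> matches Outdoor
  - product 3 (Webcam): category_id=4 -> matches Toys
  - product 4 (Pen): category_id=NULL, no match -> dropped
  - product 5 (Speaker): category_id=4 -> matches Toys
  - product 6 (Monitor): category_id=4 -> matches Toys
  - product 7 (Phone): category_id=3 -> matches Sports
  - product 8 (Headphones): category_id=3 -> matches Sports
  - product 9 (Laptop): category_id=4 -> matches Toys
So 1 of 9 rows is dropped.

SQL:
SELECT a.name, b.name AS category
FROM products a
INNER JOIN categories b ON a.category_id = b.id

Result:
name       | category
-----------+---------
Stapler    | Apparel 
Cable      | Outdoor 
Webcam     | Toys    
Speaker    | Toys    
Monitor    | Toys    
Phone      | Sports  
Headphones | Sports  
Laptop     | Toys    


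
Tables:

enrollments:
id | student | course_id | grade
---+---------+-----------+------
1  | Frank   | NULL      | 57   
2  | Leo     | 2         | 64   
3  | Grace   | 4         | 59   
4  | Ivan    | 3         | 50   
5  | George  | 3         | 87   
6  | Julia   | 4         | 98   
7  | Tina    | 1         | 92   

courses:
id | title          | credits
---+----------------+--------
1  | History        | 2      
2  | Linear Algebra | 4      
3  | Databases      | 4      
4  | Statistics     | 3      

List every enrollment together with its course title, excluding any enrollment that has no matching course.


INNER JOIN keeps only enrollments rows whose course_id matches an id in courses. Walk through each enrollment:
  - enrollment 1 (Frank): course_id=NULL, no match -> dropped
  - enrollment 2 (Leo): course_id=2 -> matches Linear Algebra
  - enrollment 3 (Grace): course_id=4 -> matches Statistics
  - enrollment 4 (Ivan): course_id=3 -> matches Databases
  - enrollment 5 (George): course_id=3 -> matches Databases
  - enrollment 6 (Julia): course_id=4 -> matches Statistics
  - enrollment 7 (Tina): course_id=1 -> matches History
So 1 of 7 rows is dropped.

SQL:
SELECT a.student, b.title AS course
FROM enrollments a
INNER JOIN courses b ON a.course_id = b.id

Result:
student | course        
--------+---------------
Leo     | Linear Algebra
Grace   | Statistics    
Ivan    | Databases     
George  | Databases     
Julia   | Statistics    
Tina    | History       
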